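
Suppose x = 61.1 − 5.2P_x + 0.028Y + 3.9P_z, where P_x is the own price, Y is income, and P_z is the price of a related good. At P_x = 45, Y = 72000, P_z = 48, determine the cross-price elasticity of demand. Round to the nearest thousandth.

0.092

x = 61.1 − 5.2(45) + 0.028(72000) + 3.9(48) = 61.1 − 234 + 2016 + 187.2 = 2030.3.
∂x/∂P_z = +3.9, so E_xy = 3.9·(48/2030.3) ≈ 0.092.
E_xy > 0: the goods are substitutes.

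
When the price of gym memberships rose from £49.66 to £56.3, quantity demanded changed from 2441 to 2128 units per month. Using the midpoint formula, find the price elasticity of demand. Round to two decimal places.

%Δq = (2128 − 2441)/[(2441 + 2128)/2] = -313/2284.5 ≈ -0.1370.
%ΔP = (56.3 − 49.66)/[(49.66 + 56.3)/2] = 6.64/52.98 ≈ 0.1253.
Arc elasticity E = %Δq/%ΔP ≈ -0.1370/0.1253 ≈ -1.09.
|E| > 1: demand is elastic over this range.

-1.09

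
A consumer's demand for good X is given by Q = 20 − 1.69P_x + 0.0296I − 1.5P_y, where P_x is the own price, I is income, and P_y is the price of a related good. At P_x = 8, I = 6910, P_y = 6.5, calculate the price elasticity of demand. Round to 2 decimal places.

Substituting, Q = 20 − 1.69(8) + 0.0296(6910) − 1.5(6.5) = 20 − 13.52 + 204.536 − 9.75 = 201.266.
∂Q/∂P_x = −1.69, so E_p = (−1.69)·(8/201.266) ≈ -0.07.
|E_p| < 1: demand is inelastic.

-0.07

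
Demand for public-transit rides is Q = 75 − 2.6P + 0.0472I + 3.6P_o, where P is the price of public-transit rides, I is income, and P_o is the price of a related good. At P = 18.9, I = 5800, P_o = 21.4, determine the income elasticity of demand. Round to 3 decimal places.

0.727

First evaluate Q: 75 − 2.6(18.9) + 0.0472(5800) + 3.6(21.4) = 75 − 49.14 + 273.76 + 77.04 = 376.66.
∂Q/∂I = +0.0472, so E_I = 0.0472·(5800/376.66) ≈ 0.727.
E_I ∈ (0,1): normal good (necessity).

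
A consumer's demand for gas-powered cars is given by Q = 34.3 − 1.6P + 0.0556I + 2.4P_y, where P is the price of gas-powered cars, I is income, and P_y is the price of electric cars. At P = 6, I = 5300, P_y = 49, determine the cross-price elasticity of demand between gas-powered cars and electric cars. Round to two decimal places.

First evaluate Q: 34.3 − 1.6(6) + 0.0556(5300) + 2.4(49) = 34.3 − 9.6 + 294.68 + 117.6 = 436.98.
∂Q/∂P_y = +2.4, so E_xy = 2.4·(49/436.98) ≈ 0.27.
E_xy > 0: the goods are substitutes.

0.27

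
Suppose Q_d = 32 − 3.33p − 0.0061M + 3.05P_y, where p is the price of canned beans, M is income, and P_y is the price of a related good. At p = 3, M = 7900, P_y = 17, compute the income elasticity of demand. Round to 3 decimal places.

-1.877

Evaluating quantity at (p, M, P_y) gives Q_d = 32 − 3.33(3) − 0.0061(7900) + 3.05(17) = 32 − 9.99 − 48.19 + 51.85 = 25.67.
∂Q_d/∂M = −0.0061, so E_I = -0.0061·(7900/25.67) ≈ -1.877.
E_I < 0: inferior good.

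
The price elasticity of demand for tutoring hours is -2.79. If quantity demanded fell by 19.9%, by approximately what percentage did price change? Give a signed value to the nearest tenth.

%ΔQ ≈ E × %ΔP ⇒ %ΔP = %ΔQ / E = (-19.9%)/(-2.79) ≈ 7.1%.

7.1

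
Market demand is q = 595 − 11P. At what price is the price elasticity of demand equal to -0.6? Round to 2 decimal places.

Set −bP/(a − bP) = −0.6 ⇒ bP = 0.6(a − bP) ⇒ bP(1+0.6) = 0.6·a.
P = 0.6·595/(11·1.6) ≈ 20.28.

20.28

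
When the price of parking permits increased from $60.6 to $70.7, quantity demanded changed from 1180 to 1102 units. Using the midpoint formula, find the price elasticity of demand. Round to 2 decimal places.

-0.44

%Δq = (1102 − 1180)/[(1180 + 1102)/2] = -78/1141 ≈ -0.0684.
%Δp = (70.7 − 60.6)/[(60.6 + 70.7)/2] = 10.1/65.65 ≈ 0.1538.
Arc elasticity E = %Δq/%Δp ≈ -0.0684/0.1538 ≈ -0.44.
|E| < 1: demand is inelastic over this range.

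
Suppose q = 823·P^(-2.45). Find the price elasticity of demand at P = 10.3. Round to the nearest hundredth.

For a Cobb–Douglas (constant-elasticity) form q = A·P^α·…, the elasticity with respect to P equals the exponent α at every point.
Here the exponent on P is -2.45, so the price elasticity of demand is -2.45.

-2.45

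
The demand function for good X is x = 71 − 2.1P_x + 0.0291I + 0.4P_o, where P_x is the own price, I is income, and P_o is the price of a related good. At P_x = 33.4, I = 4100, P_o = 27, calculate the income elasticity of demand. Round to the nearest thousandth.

First evaluate x: 71 − 2.1(33.4) + 0.0291(4100) + 0.4(27) = 71 − 70.14 + 119.31 + 10.8 = 130.97.
∂x/∂I = +0.0291, so E_I = 0.0291·(4100/130.97) ≈ 0.911.
E_I ∈ (0,1): normal good (necessity).

0.911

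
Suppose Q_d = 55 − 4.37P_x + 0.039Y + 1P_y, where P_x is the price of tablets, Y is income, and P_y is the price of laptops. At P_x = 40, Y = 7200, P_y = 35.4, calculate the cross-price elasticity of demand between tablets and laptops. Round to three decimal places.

0.180

First evaluate Q_d: 55 − 4.37(40) + 0.039(7200) + 1(35.4) = 55 − 174.8 + 280.8 + 35.4 = 196.4.
∂Q_d/∂P_y = +1, so E_xy = 1·(35.4/196.4) ≈ 0.180.
E_xy > 0: the goods are substitutes.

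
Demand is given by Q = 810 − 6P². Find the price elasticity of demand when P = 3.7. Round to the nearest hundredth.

-0.23

At P = 3.7, Q = 727.86.
dQ/dP = −2·6·P = −44.4.
Point elasticity E = (dQ/dP)·(P/Q) = -44.4 × 3.7/727.86 ≈ -0.23.
|E| < 1, so demand is inelastic at this price.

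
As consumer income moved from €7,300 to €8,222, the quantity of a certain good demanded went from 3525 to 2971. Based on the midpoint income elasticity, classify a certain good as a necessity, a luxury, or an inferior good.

%ΔQ = (2971 − 3525)/[(3525+2971)/2] = -554/3248 ≈ -0.1706.
%ΔI = (8,222 − 7,300)/[(7,300+8,222)/2] = 922/7761 ≈ 0.1188.
E_I = %ΔQ/%ΔI ≈ -1.436.
E_I < 0: inferior good.

inferior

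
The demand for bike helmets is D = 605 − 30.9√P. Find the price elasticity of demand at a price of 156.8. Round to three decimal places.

At P = 156.8, D = 218.0708.
dD/dP = −30.9/(2√P) = −30.9/(2·12.522).
Point elasticity E = (dD/dP)·(P/D) = -1.2338 × 156.8/218.0708 ≈ -0.887.
|E| < 1, so demand is inelastic at this price.

-0.887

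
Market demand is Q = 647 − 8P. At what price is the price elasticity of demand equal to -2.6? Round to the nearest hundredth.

Set −bP/(a − bP) = −2.6 ⇒ bP = 2.6(a − bP) ⇒ bP(1+2.6) = 2.6·a.
P = 2.6·647/(8·3.6) ≈ 58.41.

58.41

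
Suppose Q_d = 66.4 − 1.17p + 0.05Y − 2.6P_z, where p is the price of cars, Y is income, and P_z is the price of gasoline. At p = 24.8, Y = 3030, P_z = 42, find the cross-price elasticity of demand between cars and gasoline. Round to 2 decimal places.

First evaluate Q_d: 66.4 − 1.17(24.8) + 0.05(3030) − 2.6(42) = 66.4 − 29.016 + 151.5 − 109.2 = 79.684.
∂Q_d/∂P_z = −2.6, so E_xy = -2.6·(42/79.684) ≈ -1.37.
E_xy < 0: the goods are complements.

-1.37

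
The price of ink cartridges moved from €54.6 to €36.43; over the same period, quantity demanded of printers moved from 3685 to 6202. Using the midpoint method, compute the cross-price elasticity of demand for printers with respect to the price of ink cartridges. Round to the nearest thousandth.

%ΔQ_x = (6202 − 3685)/[(3685+6202)/2] = 2517/4943.5 ≈ 0.5092.
%ΔP_y = (36.43 − 54.6)/[(54.6+36.43)/2] ≈ -0.3992.
E_xy = 0.5092/-0.3992 ≈ -1.275.
E_xy < 0, so printers and ink cartridges are complements.

-1.275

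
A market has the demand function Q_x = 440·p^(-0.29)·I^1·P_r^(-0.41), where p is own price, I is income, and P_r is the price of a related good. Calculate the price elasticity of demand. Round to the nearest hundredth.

-0.29

For a Cobb–Douglas (constant-elasticity) form Q_x = A·p^α·…, the elasticity with respect to p equals the exponent α at every point.
Here the exponent on p is -0.29, so the price elasticity of demand is -0.29.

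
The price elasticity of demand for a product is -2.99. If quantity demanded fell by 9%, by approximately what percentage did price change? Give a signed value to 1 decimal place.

3.0

%ΔQ ≈ E × %ΔP ⇒ %ΔP = %ΔQ / E = (-9%)/(-2.99) ≈ 3.0%.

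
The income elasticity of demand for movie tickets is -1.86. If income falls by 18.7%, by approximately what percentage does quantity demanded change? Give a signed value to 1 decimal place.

%ΔQ ≈ E × %ΔI = (-1.86) × (-18.7%) ≈ 34.8%.

34.8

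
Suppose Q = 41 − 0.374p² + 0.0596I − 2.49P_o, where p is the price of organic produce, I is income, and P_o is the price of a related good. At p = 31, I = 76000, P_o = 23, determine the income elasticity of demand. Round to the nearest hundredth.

1.09

First evaluate Q: 41 − 0.374(31)² + 0.0596(76000) − 2.49(23) = 41 − 359.414 + 4529.6 − 57.27 = 4153.916.
∂Q/∂I = +0.0596, so E_I = 0.0596·(76000/4153.916) ≈ 1.09.
E_I > 1: normal good (luxury).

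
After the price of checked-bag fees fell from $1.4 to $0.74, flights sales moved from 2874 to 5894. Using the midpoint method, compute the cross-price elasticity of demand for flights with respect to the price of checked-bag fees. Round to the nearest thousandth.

-1.117

%ΔQ_x = (5894 − 2874)/[(2874+5894)/2] = 3020/4384 ≈ 0.6889.
%ΔP_y = (0.74 − 1.4)/[(1.4+0.74)/2] ≈ -0.6168.
E_xy = 0.6889/-0.6168 ≈ -1.117.
E_xy < 0, so flights and checked-bag fees are complements.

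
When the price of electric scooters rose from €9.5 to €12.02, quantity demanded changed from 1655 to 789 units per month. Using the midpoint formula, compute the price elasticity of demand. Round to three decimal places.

-3.026

%Δq = (789 − 1655)/[(1655 + 789)/2] = -866/1222 ≈ -0.7087.
%Δp = (12.02 − 9.5)/[(9.5 + 12.02)/2] = 2.52/10.76 ≈ 0.2342.
Arc elasticity E = %Δq/%Δp ≈ -0.7087/0.2342 ≈ -3.026.
|E| > 1: demand is elastic over this range.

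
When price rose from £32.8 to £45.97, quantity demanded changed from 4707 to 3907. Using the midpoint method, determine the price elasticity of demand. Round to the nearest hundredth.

-0.56

%ΔQ = (3907 − 4707)/[(4707 + 3907)/2] = -800/4307 ≈ -0.1857.
%ΔP = (45.97 − 32.8)/[(32.8 + 45.97)/2] = 13.17/39.385 ≈ 0.3344.
Arc elasticity E = %ΔQ/%ΔP ≈ -0.1857/0.3344 ≈ -0.56.
|E| < 1: demand is inelastic over this range.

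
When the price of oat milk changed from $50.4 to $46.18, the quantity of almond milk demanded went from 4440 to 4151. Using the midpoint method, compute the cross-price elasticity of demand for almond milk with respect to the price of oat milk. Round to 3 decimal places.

0.770

%ΔQ_x = (4151 − 4440)/[(4440+4151)/2] = -289/4295.5 ≈ -0.0673.
%ΔP_y = (46.18 − 50.4)/[(50.4+46.18)/2] ≈ -0.0874.
E_xy = -0.0673/-0.0874 ≈ 0.770.
E_xy > 0, so almond milk and oat milk are substitutes.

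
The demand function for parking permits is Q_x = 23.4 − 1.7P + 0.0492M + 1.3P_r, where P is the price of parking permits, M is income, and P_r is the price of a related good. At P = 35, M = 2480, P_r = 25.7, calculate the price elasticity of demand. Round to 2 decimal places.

-0.50

Q_x = 23.4 − 1.7(35) + 0.0492(2480) + 1.3(25.7) = 23.4 − 59.5 + 122.016 + 33.41 = 119.326.
∂Q_x/∂P = −1.7, so E_p = (−1.7)·(35/119.326) ≈ -0.50.
|E_p| < 1: demand is inelastic.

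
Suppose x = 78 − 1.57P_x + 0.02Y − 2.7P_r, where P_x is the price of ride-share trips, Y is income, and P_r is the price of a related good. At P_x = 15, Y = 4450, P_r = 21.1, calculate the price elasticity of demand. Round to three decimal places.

At the given point, x = 78 − 1.57(15) + 0.02(4450) − 2.7(21.1) = 78 − 23.55 + 89 − 56.97 = 86.48.
∂x/∂P_x = −1.57, so E_p = (−1.57)·(15/86.48) ≈ -0.272.
|E_p| < 1: demand is inelastic.

-0.272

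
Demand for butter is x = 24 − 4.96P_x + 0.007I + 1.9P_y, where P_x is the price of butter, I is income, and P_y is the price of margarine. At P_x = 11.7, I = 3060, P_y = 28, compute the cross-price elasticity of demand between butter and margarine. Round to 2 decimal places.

1.31

x = 24 − 4.96(11.7) + 0.007(3060) + 1.9(28) = 24 − 58.032 + 21.42 + 53.2 = 40.588.
∂x/∂P_y = +1.9, so E_xy = 1.9·(28/40.588) ≈ 1.31.
E_xy > 0: the goods are substitutes.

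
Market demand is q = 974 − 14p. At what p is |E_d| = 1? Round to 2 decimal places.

34.79

For linear demand q = a − bp, E = −bp/(a − bp). |E| = 1 ⇒ bp = a − bp ⇒ p = a/(2b).
p = 974/(2·14) ≈ 34.79.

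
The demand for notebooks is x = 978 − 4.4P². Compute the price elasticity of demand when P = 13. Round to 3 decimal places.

At P = 13, x = 234.4.
dx/dP = −2·4.4·P = −114.4.
Point elasticity E = (dx/dP)·(P/x) = -114.4 × 13/234.4 ≈ -6.345.
|E| > 1, so demand is elastic at this price.

-6.345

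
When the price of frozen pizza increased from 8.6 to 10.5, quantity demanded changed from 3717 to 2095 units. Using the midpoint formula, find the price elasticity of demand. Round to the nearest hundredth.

%Δq = (2095 − 3717)/[(3717 + 2095)/2] = -1622/2906 ≈ -0.5582.
%ΔP = (10.5 − 8.6)/[(8.6 + 10.5)/2] = 1.9/9.55 ≈ 0.1990.
Arc elasticity E = %Δq/%ΔP ≈ -0.5582/0.1990 ≈ -2.81.
|E| > 1: demand is elastic over this range.

-2.81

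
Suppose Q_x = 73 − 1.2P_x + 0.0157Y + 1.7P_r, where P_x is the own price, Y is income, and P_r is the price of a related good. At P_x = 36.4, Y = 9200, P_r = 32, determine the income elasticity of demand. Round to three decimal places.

0.633

Q_x = 73 − 1.2(36.4) + 0.0157(9200) + 1.7(32) = 73 − 43.68 + 144.44 + 54.4 = 228.16.
∂Q_x/∂Y = +0.0157, so E_I = 0.0157·(9200/228.16) ≈ 0.633.
E_I ∈ (0,1): normal good (necessity).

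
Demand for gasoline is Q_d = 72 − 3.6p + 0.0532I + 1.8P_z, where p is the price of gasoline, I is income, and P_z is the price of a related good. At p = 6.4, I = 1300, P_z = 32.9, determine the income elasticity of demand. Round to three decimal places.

At the given point, Q_d = 72 − 3.6(6.4) + 0.0532(1300) + 1.8(32.9) = 72 − 23.04 + 69.16 + 59.22 = 177.34.
∂Q_d/∂I = +0.0532, so E_I = 0.0532·(1300/177.34) ≈ 0.390.
E_I ∈ (0,1): normal good (necessity).

0.390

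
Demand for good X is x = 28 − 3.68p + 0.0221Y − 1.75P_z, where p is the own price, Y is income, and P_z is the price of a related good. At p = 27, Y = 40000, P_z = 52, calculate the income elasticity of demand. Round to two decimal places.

At the given point, x = 28 − 3.68(27) + 0.0221(40000) − 1.75(52) = 28 − 99.36 + 884 − 91 = 721.64.
∂x/∂Y = +0.0221, so E_I = 0.0221·(40000/721.64) ≈ 1.22.
E_I > 1: normal good (luxury).

1.22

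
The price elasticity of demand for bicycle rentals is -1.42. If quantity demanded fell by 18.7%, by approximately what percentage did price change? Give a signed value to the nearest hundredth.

%ΔQ ≈ E × %ΔP ⇒ %ΔP = %ΔQ / E = (-18.7%)/(-1.42) ≈ 13.17%.

13.17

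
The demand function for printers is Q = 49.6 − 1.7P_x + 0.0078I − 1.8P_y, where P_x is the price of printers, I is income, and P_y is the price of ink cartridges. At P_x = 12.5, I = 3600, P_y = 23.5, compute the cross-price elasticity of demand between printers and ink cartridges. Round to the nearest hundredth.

-2.99

Q = 49.6 − 1.7(12.5) + 0.0078(3600) − 1.8(23.5) = 49.6 − 21.25 + 28.08 − 42.3 = 14.13.
∂Q/∂P_y = −1.8, so E_xy = -1.8·(23.5/14.13) ≈ -2.99.
E_xy < 0: the goods are complements.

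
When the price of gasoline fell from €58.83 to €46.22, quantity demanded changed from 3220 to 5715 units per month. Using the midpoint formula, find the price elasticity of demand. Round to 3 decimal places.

-2.326

%ΔQ = (5715 − 3220)/[(3220 + 5715)/2] = 2495/4467.5 ≈ 0.5585.
%ΔP = (46.22 − 58.83)/[(58.83 + 46.22)/2] = -12.61/52.525 ≈ -0.2401.
Arc elasticity E = %ΔQ/%ΔP ≈ 0.5585/-0.2401 ≈ -2.326.
|E| > 1: demand is elastic over this range.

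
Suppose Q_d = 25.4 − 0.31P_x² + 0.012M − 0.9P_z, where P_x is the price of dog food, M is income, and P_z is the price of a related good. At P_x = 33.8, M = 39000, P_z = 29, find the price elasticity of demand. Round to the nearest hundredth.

-6.26

First evaluate Q_d: 25.4 − 0.31(33.8)² + 0.012(39000) − 0.9(29) = 25.4 − 354.1564 + 468 − 26.1 = 113.1436.
∂Q_d/∂P_x = −2·0.31·P_x = -20.956, so E_p = -20.956·(33.8/113.1436) ≈ -6.26.
|E_p| > 1: demand is elastic.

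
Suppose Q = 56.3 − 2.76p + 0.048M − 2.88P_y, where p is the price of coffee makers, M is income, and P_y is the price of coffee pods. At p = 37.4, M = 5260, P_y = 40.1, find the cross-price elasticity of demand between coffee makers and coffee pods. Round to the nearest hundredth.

Substituting, Q = 56.3 − 2.76(37.4) + 0.048(5260) − 2.88(40.1) = 56.3 − 103.224 + 252.48 − 115.488 = 90.068.
∂Q/∂P_y = −2.88, so E_xy = -2.88·(40.1/90.068) ≈ -1.28.
E_xy < 0: the goods are complements.

-1.28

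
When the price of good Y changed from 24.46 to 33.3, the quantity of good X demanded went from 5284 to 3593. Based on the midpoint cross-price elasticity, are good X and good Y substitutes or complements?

%ΔQ_x = (3593 − 5284)/[(5284+3593)/2] = -1691/4438.5 ≈ -0.3810.
%ΔP_y = (33.3 − 24.46)/[(24.46+33.3)/2] ≈ 0.3061.
E_xy = -0.3810/0.3061 ≈ -1.245.
E_xy < 0, so the goods are complements.

complements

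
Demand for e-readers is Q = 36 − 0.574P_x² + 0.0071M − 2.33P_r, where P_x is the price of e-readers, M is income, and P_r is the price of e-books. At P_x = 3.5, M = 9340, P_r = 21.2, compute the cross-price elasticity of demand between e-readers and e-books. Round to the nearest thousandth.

At the given point, Q = 36 − 0.574(3.5)² + 0.0071(9340) − 2.33(21.2) = 36 − 7.0315 + 66.314 − 49.396 = 45.8865.
∂Q/∂P_r = −2.33, so E_xy = -2.33·(21.2/45.8865) ≈ -1.076.
E_xy < 0: the goods are complements.

-1.076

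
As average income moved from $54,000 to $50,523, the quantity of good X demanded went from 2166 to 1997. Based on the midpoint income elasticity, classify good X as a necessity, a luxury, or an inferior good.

%ΔQ = (1997 − 2166)/[(2166+1997)/2] = -169/2081.5 ≈ -0.0812.
%ΔY = (50,523 − 54,000)/[(54,000+50,523)/2] = -3477/52261.5 ≈ -0.0665.
E_I = %ΔQ/%ΔY ≈ 1.220.
E_I > 1: normal good (luxury).

luxury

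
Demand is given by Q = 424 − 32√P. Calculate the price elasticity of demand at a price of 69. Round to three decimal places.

At P = 69, Q = 158.188.
dQ/dP = −32/(2√P) = −32/(2·8.3066).
Point elasticity E = (dQ/dP)·(P/Q) = -1.9262 × 69/158.188 ≈ -0.840.
|E| < 1, so demand is inelastic at this price.

-0.840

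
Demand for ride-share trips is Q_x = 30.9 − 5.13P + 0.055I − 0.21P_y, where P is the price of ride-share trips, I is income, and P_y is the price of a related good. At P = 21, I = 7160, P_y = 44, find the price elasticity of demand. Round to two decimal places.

-0.35

Substituting, Q_x = 30.9 − 5.13(21) + 0.055(7160) − 0.21(44) = 30.9 − 107.73 + 393.8 − 9.24 = 307.73.
∂Q_x/∂P = −5.13, so E_p = (−5.13)·(21/307.73) ≈ -0.35.
|E_p| < 1: demand is inelastic.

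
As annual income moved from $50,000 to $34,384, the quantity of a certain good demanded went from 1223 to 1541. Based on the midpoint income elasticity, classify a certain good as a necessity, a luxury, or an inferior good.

%ΔQ = (1541 − 1223)/[(1223+1541)/2] = 318/1382 ≈ 0.2301.
%ΔM = (34,384 − 50,000)/[(50,000+34,384)/2] = -15616/42192 ≈ -0.3701.
E_I = %ΔQ/%ΔM ≈ -0.622.
E_I < 0: inferior good.

inferior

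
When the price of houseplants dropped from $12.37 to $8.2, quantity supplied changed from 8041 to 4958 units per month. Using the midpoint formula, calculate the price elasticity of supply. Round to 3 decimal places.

%ΔQ = (4958 − 8041)/[(8041 + 4958)/2] = -3083/6499.5 ≈ -0.4743.
%Δp = (8.2 − 12.37)/[(12.37 + 8.2)/2] = -4.17/10.285 ≈ -0.4054.
Arc elasticity E = %ΔQ/%Δp ≈ -0.4743/-0.4054 ≈ 1.170.
|E| > 1: supply is elastic over this range.

1.170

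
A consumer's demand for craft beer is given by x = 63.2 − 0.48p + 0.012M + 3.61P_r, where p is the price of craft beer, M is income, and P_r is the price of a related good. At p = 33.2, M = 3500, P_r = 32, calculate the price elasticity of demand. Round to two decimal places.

-0.08

At the given point, x = 63.2 − 0.48(33.2) + 0.012(3500) + 3.61(32) = 63.2 − 15.936 + 42 + 115.52 = 204.784.
∂x/∂p = −0.48, so E_p = (−0.48)·(33.2/204.784) ≈ -0.08.
|E_p| < 1: demand is inelastic.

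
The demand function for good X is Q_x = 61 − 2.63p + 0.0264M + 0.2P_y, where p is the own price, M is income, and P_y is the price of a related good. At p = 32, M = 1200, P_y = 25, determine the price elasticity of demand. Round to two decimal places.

-6.22

At the given point, Q_x = 61 − 2.63(32) + 0.0264(1200) + 0.2(25) = 61 − 84.16 + 31.68 + 5 = 13.52.
∂Q_x/∂p = −2.63, so E_p = (−2.63)·(32/13.52) ≈ -6.22.
|E_p| > 1: demand is elastic.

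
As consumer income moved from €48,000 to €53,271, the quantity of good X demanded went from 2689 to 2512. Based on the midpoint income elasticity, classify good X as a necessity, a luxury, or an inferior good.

%ΔQ = (2512 − 2689)/[(2689+2512)/2] = -177/2600.5 ≈ -0.0681.
%ΔY = (53,271 − 48,000)/[(48,000+53,271)/2] = 5271/50635.5 ≈ 0.1041.
E_I = %ΔQ/%ΔY ≈ -0.654.
E_I < 0: inferior good.

inferior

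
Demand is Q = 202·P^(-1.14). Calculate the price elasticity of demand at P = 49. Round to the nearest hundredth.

For a Cobb–Douglas (constant-elasticity) form Q = A·P^α·…, the elasticity with respect to P equals the exponent α at every point.
Here the exponent on P is -1.14, so the price elasticity of demand is -1.14.

-1.14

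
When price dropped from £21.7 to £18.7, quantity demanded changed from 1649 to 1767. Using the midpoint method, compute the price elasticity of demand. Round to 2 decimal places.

%ΔQ = (1767 − 1649)/[(1649 + 1767)/2] = 118/1708 ≈ 0.0691.
%Δp = (18.7 − 21.7)/[(21.7 + 18.7)/2] = -3/20.2 ≈ -0.1485.
Arc elasticity E = %ΔQ/%Δp ≈ 0.0691/-0.1485 ≈ -0.47.
|E| < 1: demand is inelastic over this range.

-0.47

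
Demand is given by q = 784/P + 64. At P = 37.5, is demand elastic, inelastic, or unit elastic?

At P = 37.5, q = 84.9067.
dq/dP = −784/P² = −0.5575.
Point elasticity E = (dq/dP)·(P/q) = -0.5575 × 37.5/84.9067 ≈ -0.246.
|E| ≈ 0.246 < 1, so demand is inelastic.

inelastic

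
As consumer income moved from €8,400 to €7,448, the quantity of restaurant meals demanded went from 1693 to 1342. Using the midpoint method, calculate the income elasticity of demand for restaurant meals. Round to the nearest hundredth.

1.93

%ΔQ = (1342 − 1693)/[(1693+1342)/2] = -351/1517.5 ≈ -0.2313.
%ΔY = (7,448 − 8,400)/[(8,400+7,448)/2] = -952/7924 ≈ -0.1201.
E_I = %ΔQ/%ΔY ≈ 1.93.
E_I > 1: normal good (luxury).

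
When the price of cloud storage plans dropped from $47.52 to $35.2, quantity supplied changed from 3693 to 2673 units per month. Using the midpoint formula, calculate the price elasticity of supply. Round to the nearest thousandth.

%Δq = (2673 − 3693)/[(3693 + 2673)/2] = -1020/3183 ≈ -0.3205.
%ΔP = (35.2 − 47.52)/[(47.52 + 35.2)/2] = -12.32/41.36 ≈ -0.2979.
Arc elasticity E = %Δq/%ΔP ≈ -0.3205/-0.2979 ≈ 1.076.
|E| > 1: supply is elastic over this range.

1.076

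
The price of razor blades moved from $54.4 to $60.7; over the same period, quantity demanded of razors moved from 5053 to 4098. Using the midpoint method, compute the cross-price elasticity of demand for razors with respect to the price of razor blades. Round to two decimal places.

-1.91

%ΔQ_x = (4098 − 5053)/[(5053+4098)/2] = -955/4575.5 ≈ -0.2087.
%ΔP_y = (60.7 − 54.4)/[(54.4+60.7)/2] ≈ 0.1095.
E_xy = -0.2087/0.1095 ≈ -1.91.
E_xy < 0, so razors and razor blades are complements.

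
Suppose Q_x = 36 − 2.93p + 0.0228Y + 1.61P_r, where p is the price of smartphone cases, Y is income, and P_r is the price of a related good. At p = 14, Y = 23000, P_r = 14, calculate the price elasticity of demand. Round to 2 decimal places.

-0.08

Substituting, Q_x = 36 − 2.93(14) + 0.0228(23000) + 1.61(14) = 36 − 41.02 + 524.4 + 22.54 = 541.92.
∂Q_x/∂p = −2.93, so E_p = (−2.93)·(14/541.92) ≈ -0.08.
|E_p| < 1: demand is inelastic.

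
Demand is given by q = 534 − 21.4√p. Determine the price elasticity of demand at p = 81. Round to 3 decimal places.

At p = 81, q = 341.4.
dq/dp = −21.4/(2√p) = −21.4/(2·9).
Point elasticity E = (dq/dp)·(p/q) = -1.1889 × 81/341.4 ≈ -0.282.
|E| < 1, so demand is inelastic at this price.

-0.282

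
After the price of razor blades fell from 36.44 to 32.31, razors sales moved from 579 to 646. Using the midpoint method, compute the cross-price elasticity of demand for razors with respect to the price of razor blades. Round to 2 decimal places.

%ΔQ_x = (646 − 579)/[(579+646)/2] = 67/612.5 ≈ 0.1094.
%ΔP_y = (32.31 − 36.44)/[(36.44+32.31)/2] ≈ -0.1201.
E_xy = 0.1094/-0.1201 ≈ -0.91.
E_xy < 0, so razors and razor blades are complements.

-0.91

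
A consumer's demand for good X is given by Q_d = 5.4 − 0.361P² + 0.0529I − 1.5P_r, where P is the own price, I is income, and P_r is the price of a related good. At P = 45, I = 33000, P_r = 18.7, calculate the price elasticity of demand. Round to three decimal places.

-1.474

Evaluating quantity at (P, I, P_r) gives Q_d = 5.4 − 0.361(45)² + 0.0529(33000) − 1.5(18.7) = 5.4 − 731.025 + 1745.7 − 28.05 = 992.025.
∂Q_d/∂P = −2·0.361·P = -32.49, so E_p = -32.49·(45/992.025) ≈ -1.474.
|E_p| > 1: demand is elastic.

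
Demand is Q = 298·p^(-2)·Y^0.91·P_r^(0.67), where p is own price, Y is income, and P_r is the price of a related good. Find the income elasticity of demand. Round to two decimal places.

0.91

For a Cobb–Douglas (constant-elasticity) form Q = A·Y^α·…, the elasticity with respect to Y equals the exponent α at every point.
Here the exponent on Y is 0.91, so the income elasticity of demand is 0.91.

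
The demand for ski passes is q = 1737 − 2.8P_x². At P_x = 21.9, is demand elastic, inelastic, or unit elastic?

At P_x = 21.9, q = 394.092.
dq/dP_x = −2·2.8·P_x = −122.64.
Point elasticity E = (dq/dP_x)·(P_x/q) = -122.64 × 21.9/394.092 ≈ -6.815.
|E| ≈ 6.815 > 1, so demand is elastic.

elastic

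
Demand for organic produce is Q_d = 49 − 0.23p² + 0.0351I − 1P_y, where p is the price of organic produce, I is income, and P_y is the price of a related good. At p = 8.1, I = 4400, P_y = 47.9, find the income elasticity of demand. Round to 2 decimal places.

1.10

Q_d = 49 − 0.23(8.1)² + 0.0351(4400) − 1(47.9) = 49 − 15.0903 + 154.44 − 47.9 = 140.4497.
∂Q_d/∂I = +0.0351, so E_I = 0.0351·(4400/140.4497) ≈ 1.10.
E_I > 1: normal good (luxury).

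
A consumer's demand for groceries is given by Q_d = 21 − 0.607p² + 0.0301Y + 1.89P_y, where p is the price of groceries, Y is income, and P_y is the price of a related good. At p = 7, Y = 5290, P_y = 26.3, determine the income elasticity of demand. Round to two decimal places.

Evaluating quantity at (p, Y, P_y) gives Q_d = 21 − 0.607(7)² + 0.0301(5290) + 1.89(26.3) = 21 − 29.743 + 159.229 + 49.707 = 200.193.
∂Q_d/∂Y = +0.0301, so E_I = 0.0301·(5290/200.193) ≈ 0.80.
E_I ∈ (0,1): normal good (necessity).

0.80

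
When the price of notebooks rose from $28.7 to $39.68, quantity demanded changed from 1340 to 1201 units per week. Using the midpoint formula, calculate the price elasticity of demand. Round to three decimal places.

-0.341

%Δq = (1201 − 1340)/[(1340 + 1201)/2] = -139/1270.5 ≈ -0.1094.
%Δp = (39.68 − 28.7)/[(28.7 + 39.68)/2] = 10.98/34.19 ≈ 0.3211.
Arc elasticity E = %Δq/%Δp ≈ -0.1094/0.3211 ≈ -0.341.
|E| < 1: demand is inelastic over this range.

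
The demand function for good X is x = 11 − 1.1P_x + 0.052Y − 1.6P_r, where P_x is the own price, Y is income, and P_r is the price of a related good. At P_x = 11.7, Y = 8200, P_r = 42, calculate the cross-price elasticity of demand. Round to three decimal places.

-0.188

x = 11 − 1.1(11.7) + 0.052(8200) − 1.6(42) = 11 − 12.87 + 426.4 − 67.2 = 357.33.
∂x/∂P_r = −1.6, so E_xy = -1.6·(42/357.33) ≈ -0.188.
E_xy < 0: the goods are complements.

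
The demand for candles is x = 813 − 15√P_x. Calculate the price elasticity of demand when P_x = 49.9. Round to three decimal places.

At P_x = 49.9, x = 707.0401.
dx/dP_x = −15/(2√P_x) = −15/(2·7.064).
Point elasticity E = (dx/dP_x)·(P_x/x) = -1.0617 × 49.9/707.0401 ≈ -0.075.
|E| < 1, so demand is inelastic at this price.

-0.075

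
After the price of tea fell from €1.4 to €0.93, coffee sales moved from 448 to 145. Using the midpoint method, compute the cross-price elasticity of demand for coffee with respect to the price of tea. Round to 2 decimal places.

2.53

%ΔQ_x = (145 − 448)/[(448+145)/2] = -303/296.5 ≈ -1.0219.
%ΔP_y = (0.93 − 1.4)/[(1.4+0.93)/2] ≈ -0.4034.
E_xy = -1.0219/-0.4034 ≈ 2.53.
E_xy > 0, so coffee and tea are substitutes.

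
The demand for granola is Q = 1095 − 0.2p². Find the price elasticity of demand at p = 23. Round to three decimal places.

-0.214

At p = 23, Q = 989.2.
dQ/dp = −2·0.2·p = −9.2.
Point elasticity E = (dQ/dp)·(p/Q) = -9.2 × 23/989.2 ≈ -0.214.
|E| < 1, so demand is inelastic at this price.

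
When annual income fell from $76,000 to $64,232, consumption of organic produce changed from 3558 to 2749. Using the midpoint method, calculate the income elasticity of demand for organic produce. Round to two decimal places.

1.53

%ΔQ = (2749 − 3558)/[(3558+2749)/2] = -809/3153.5 ≈ -0.2565.
%ΔY = (64,232 − 76,000)/[(76,000+64,232)/2] = -11768/70116 ≈ -0.1678.
E_I = %ΔQ/%ΔY ≈ 1.53.
E_I > 1: normal good (luxury).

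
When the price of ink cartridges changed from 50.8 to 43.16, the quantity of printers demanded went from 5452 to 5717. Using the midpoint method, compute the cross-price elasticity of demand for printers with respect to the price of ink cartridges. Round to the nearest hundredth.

-0.29

%ΔQ_x = (5717 − 5452)/[(5452+5717)/2] = 265/5584.5 ≈ 0.0475.
%ΔP_y = (43.16 − 50.8)/[(50.8+43.16)/2] ≈ -0.1626.
E_xy = 0.0475/-0.1626 ≈ -0.29.
E_xy < 0, so printers and ink cartridges are complements.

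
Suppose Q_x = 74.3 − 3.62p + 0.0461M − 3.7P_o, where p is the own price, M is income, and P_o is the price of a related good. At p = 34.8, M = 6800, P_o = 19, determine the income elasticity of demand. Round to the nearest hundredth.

Evaluating quantity at (p, M, P_o) gives Q_x = 74.3 − 3.62(34.8) + 0.0461(6800) − 3.7(19) = 74.3 − 125.976 + 313.48 − 70.3 = 191.504.
∂Q_x/∂M = +0.0461, so E_I = 0.0461·(6800/191.504) ≈ 1.64.
E_I > 1: normal good (luxury).

1.64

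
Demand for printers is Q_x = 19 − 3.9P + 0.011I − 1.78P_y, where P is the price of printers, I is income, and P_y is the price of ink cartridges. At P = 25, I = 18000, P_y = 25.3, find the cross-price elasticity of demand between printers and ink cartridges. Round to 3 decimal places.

At the given point, Q_x = 19 − 3.9(25) + 0.011(18000) − 1.78(25.3) = 19 − 97.5 + 198 − 45.034 = 74.466.
∂Q_x/∂P_y = −1.78, so E_xy = -1.78·(25.3/74.466) ≈ -0.605.
E_xy < 0: the goods are complements.

-0.605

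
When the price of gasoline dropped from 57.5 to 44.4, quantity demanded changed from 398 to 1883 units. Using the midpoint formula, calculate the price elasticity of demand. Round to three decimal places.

%ΔQ = (1883 − 398)/[(398 + 1883)/2] = 1485/1140.5 ≈ 1.3021.
%ΔP = (44.4 − 57.5)/[(57.5 + 44.4)/2] = -13.1/50.95 ≈ -0.2571.
Arc elasticity E = %ΔQ/%ΔP ≈ 1.3021/-0.2571 ≈ -5.064.
|E| > 1: demand is elastic over this range.

-5.064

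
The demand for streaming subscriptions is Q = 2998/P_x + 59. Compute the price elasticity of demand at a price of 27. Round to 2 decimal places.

At P_x = 27, Q = 170.037.
dQ/dP_x = −2998/P_x² = −4.1125.
Point elasticity E = (dQ/dP_x)·(P_x/Q) = -4.1125 × 27/170.037 ≈ -0.65.
|E| < 1, so demand is inelastic at this price.

-0.65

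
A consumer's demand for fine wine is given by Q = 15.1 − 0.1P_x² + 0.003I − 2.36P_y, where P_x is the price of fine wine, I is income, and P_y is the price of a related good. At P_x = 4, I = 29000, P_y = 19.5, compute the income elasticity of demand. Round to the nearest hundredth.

At the given point, Q = 15.1 − 0.1(4)² + 0.003(29000) − 2.36(19.5) = 15.1 − 1.6 + 87 − 46.02 = 54.48.
∂Q/∂I = +0.003, so E_I = 0.003·(29000/54.48) ≈ 1.60.
E_I > 1: normal good (luxury).

1.60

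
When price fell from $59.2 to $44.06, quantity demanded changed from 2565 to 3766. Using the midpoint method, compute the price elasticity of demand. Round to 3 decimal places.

-1.294

%ΔQ = (3766 − 2565)/[(2565 + 3766)/2] = 1201/3165.5 ≈ 0.3794.
%ΔP = (44.06 − 59.2)/[(59.2 + 44.06)/2] = -15.14/51.63 ≈ -0.2932.
Arc elasticity E = %ΔQ/%ΔP ≈ 0.3794/-0.2932 ≈ -1.294.
|E| > 1: demand is elastic over this range.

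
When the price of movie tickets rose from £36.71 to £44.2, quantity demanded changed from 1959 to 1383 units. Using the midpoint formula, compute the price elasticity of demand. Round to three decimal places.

%ΔQ = (1383 − 1959)/[(1959 + 1383)/2] = -576/1671 ≈ -0.3447.
%Δp = (44.2 − 36.71)/[(36.71 + 44.2)/2] = 7.49/40.455 ≈ 0.1851.
Arc elasticity E = %ΔQ/%Δp ≈ -0.3447/0.1851 ≈ -1.862.
|E| > 1: demand is elastic over this range.

-1.862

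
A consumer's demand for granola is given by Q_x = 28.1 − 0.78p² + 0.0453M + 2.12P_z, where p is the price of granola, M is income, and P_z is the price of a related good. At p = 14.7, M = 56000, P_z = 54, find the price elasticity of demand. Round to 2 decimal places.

-0.13

At the given point, Q_x = 28.1 − 0.78(14.7)² + 0.0453(56000) + 2.12(54) = 28.1 − 168.5502 + 2536.8 + 114.48 = 2510.8298.
∂Q_x/∂p = −2·0.78·p = -22.932, so E_p = -22.932·(14.7/2510.8298) ≈ -0.13.
|E_p| < 1: demand is inelastic.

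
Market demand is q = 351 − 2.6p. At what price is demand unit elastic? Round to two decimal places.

For linear demand q = a − bp, E = −bp/(a − bp). |E| = 1 ⇒ bp = a − bp ⇒ p = a/(2b).
p = 351/(2·2.6) = 67.50.

67.50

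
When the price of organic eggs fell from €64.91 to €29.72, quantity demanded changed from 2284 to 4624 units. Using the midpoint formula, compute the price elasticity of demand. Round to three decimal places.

%Δq = (4624 − 2284)/[(2284 + 4624)/2] = 2340/3454 ≈ 0.6775.
%Δp = (29.72 − 64.91)/[(64.91 + 29.72)/2] = -35.19/47.315 ≈ -0.7437.
Arc elasticity E = %Δq/%Δp ≈ 0.6775/-0.7437 ≈ -0.911.
|E| < 1: demand is inelastic over this range.

-0.911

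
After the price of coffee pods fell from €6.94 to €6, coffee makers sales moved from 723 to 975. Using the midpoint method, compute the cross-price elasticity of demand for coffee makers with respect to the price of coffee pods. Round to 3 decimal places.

-2.043

%ΔQ_x = (975 − 723)/[(723+975)/2] = 252/849 ≈ 0.2968.
%ΔP_y = (6 − 6.94)/[(6.94+6)/2] ≈ -0.1453.
E_xy = 0.2968/-0.1453 ≈ -2.043.
E_xy < 0, so coffee makers and coffee pods are complements.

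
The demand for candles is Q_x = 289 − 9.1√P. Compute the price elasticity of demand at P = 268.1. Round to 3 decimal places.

-0.532

At P = 268.1, Q_x = 139.9988.
dQ_x/dP = −9.1/(2√P) = −9.1/(2·16.3738).
Point elasticity E = (dQ_x/dP)·(P/Q_x) = -0.2779 × 268.1/139.9988 ≈ -0.532.
|E| < 1, so demand is inelastic at this price.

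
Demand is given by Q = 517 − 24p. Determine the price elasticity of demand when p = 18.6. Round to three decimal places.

At p = 18.6, Q = 70.6.
dQ/dp = −24.
Point elasticity E = (dQ/dp)·(p/Q) = -24 × 18.6/70.6 ≈ -6.323.
|E| > 1, so demand is elastic at this price.

-6.323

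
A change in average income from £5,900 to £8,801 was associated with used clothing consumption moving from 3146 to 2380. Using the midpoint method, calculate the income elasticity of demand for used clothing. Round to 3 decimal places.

-0.702

%ΔQ = (2380 − 3146)/[(3146+2380)/2] = -766/2763 ≈ -0.2772.
%ΔY = (8,801 − 5,900)/[(5,900+8,801)/2] = 2901/7350.5 ≈ 0.3947.
E_I = %ΔQ/%ΔY ≈ -0.702.
E_I < 0: inferior good.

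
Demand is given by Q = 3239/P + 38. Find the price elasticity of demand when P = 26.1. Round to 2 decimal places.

-0.77

At P = 26.1, Q = 162.0996.
dQ/dP = −3239/P² = −4.7548.
Point elasticity E = (dQ/dP)·(P/Q) = -4.7548 × 26.1/162.0996 ≈ -0.77.
|E| < 1, so demand is inelastic at this price.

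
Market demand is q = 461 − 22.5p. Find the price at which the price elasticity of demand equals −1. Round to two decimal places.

10.24

For linear demand q = a − bp, E = −bp/(a − bp). |E| = 1 ⇒ bp = a − bp ⇒ p = a/(2b).
p = 461/(2·22.5) ≈ 10.24.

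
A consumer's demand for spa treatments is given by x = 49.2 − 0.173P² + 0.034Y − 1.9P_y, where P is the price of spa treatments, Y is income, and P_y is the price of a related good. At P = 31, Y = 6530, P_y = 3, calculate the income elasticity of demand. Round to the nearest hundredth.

2.24

At the given point, x = 49.2 − 0.173(31)² + 0.034(6530) − 1.9(3) = 49.2 − 166.253 + 222.02 − 5.7 = 99.267.
∂x/∂Y = +0.034, so E_I = 0.034·(6530/99.267) ≈ 2.24.
E_I > 1: normal good (luxury).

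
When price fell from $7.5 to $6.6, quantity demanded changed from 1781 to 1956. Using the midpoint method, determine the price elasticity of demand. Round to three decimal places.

-0.734

%Δq = (1956 − 1781)/[(1781 + 1956)/2] = 175/1868.5 ≈ 0.0937.
%ΔP = (6.6 − 7.5)/[(7.5 + 6.6)/2] = -0.9/7.05 ≈ -0.1277.
Arc elasticity E = %Δq/%ΔP ≈ 0.0937/-0.1277 ≈ -0.734.
|E| < 1: demand is inelastic over this range.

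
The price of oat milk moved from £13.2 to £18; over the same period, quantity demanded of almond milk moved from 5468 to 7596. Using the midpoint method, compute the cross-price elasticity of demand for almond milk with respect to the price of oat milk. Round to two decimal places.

1.06

%ΔQ_x = (7596 − 5468)/[(5468+7596)/2] = 2128/6532 ≈ 0.3258.
%ΔP_y = (18 − 13.2)/[(13.2+18)/2] ≈ 0.3077.
E_xy = 0.3258/0.3077 ≈ 1.06.
E_xy > 0, so almond milk and oat milk are substitutes.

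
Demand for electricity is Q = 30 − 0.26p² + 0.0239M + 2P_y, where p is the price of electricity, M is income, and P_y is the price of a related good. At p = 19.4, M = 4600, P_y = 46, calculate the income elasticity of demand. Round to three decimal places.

At the given point, Q = 30 − 0.26(19.4)² + 0.0239(4600) + 2(46) = 30 − 97.8536 + 109.94 + 92 = 134.0864.
∂Q/∂M = +0.0239, so E_I = 0.0239·(4600/134.0864) ≈ 0.820.
E_I ∈ (0,1): normal good (necessity).

0.820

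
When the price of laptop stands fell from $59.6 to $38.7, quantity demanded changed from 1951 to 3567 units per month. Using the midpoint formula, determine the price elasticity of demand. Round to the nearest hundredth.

%Δq = (3567 − 1951)/[(1951 + 3567)/2] = 1616/2759 ≈ 0.5857.
%ΔP = (38.7 − 59.6)/[(59.6 + 38.7)/2] = -20.9/49.15 ≈ -0.4252.
Arc elasticity E = %Δq/%ΔP ≈ 0.5857/-0.4252 ≈ -1.38.
|E| > 1: demand is elastic over this range.

-1.38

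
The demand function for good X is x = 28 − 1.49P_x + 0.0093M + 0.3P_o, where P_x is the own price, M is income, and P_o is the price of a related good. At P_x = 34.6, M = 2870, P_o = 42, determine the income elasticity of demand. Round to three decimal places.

x = 28 − 1.49(34.6) + 0.0093(2870) + 0.3(42) = 28 − 51.554 + 26.691 + 12.6 = 15.737.
∂x/∂M = +0.0093, so E_I = 0.0093·(2870/15.737) ≈ 1.696.
E_I > 1: normal good (luxury).

1.696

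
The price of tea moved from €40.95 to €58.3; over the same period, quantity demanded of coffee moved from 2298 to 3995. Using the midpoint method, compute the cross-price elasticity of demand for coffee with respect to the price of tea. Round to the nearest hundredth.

%ΔQ_x = (3995 − 2298)/[(2298+3995)/2] = 1697/3146.5 ≈ 0.5393.
%ΔP_y = (58.3 − 40.95)/[(40.95+58.3)/2] ≈ 0.3496.
E_xy = 0.5393/0.3496 ≈ 1.54.
E_xy > 0, so coffee and tea are substitutes.

1.54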